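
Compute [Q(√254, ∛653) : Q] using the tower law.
[Q(√254, ∛653) : Q] = 6

Let L = Q(√254, ∛653). Since Q(√254) ⊂ L and [Q(√254):Q] = 2, the tower law gives 2 | [L:Q]. Likewise Q(∛653) ⊂ L with [Q(∛653):Q] = 3 (because 653 is not a perfect cube), so 3 | [L:Q]. As gcd(2,3) = 1, [L:Q] is divisible by 6. Conversely L is generated over Q by √254 and ∛653, so [L:Q] ≤ 2·3 = 6. Therefore [Q(√254, ∛653) : Q] = 6.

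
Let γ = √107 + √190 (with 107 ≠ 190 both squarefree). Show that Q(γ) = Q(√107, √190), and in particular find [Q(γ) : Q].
[Q(γ) : Q] = 4 (equivalently, Q(γ) = Q(√107, √190))

Obviously Q(γ) ⊆ Q(√107, √190), and [Q(√107, √190):Q] = 4 (since 107, 190 are distinct squarefree integers > 1 with 20330 not a perfect square). To show equality we compute the minimal polynomial of γ. From γ = √107 + √190: γ^2 = 107 + 2√(20330) + 190 = 297 + 2√(20330), so γ^2 - 297 = 2√(20330); squaring, (γ^2 - 297)^2 = 4·20330, i.e. γ^4 - 594γ^2 + 88209 - 81320 = 0, i.e. γ^4 - 594γ^2 + 6889 = 0. So γ is a root of x^4 - 594x^2 + 6889. This polynomial is irreducible over Q: it has no rational root (each ±√107 ± √190 is irrational), and any factorization into two quadratics over Q would force √(20330) ∈ Q (pairing opposite roots) or √107, √190 ∈ Q (other pairings), all impossible. Hence [Q(γ):Q] = 4 = [Q(√107, √190):Q], so Q(γ) = Q(√107, √190).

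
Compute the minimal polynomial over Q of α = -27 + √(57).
m_α(x) = x^2 + 54x + 672

From α + 27 = √(57), squaring gives (α + 27)^2 = 57, i.e. α^2 + 54α + 729 = 57, so α^2 + 54α + 672 = 0. The discriminant of x^2 + 54x + 672 is (54)^2 - 4·(672) = 2916 - 2688 = 228, and 4·(57) is not a perfect square in Q since 57 is squarefree and ≠ 1. Hence x^2 + 54x + 672 is irreducible over Q and is the minimal polynomial of α.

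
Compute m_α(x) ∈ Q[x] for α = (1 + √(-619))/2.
m_α(x) = x^2 - x + 155

From 2α - 1 = √(-619), squaring gives (2α - 1)^2 = -619, i.e. 4α^2 - 4α + 1 = -619, so α^2 - α + (1 + 619)/4 = 0. Since -619 ≡ 1 (mod 4), (1 + 619)/4 = 155 ∈ Z. The polynomial x^2 - x + 155 has discriminant 1 - 4·(155) = -619, which is not a perfect square in Q (d = -619 is squarefree and ≠ 1), so x^2 - x + 155 is irreducible over Q. It is the minimal polynomial of α.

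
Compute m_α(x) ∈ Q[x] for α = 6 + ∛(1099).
m_α(x) = x^3 - 18x^2 + 108x - 1315

Set β = α - 6 = ∛(1099), so β^3 = 1099. Then (α - 6)^3 - 1099 = 0, i.e. α is a root of g(x) = (x - 6)^3 - 1099 = x^3 - 18x^2 + 108x - 1315. Since g(x) = h(x - 6) where h(x) = x^3 - 1099, and h is irreducible over Q (because 1099 is not a perfect cube, so h has no rational root, and a monic cubic with no rational root is irreducible), g is also irreducible (irreducibility is preserved under the substitution x → x - 6). Hence m_α(x) = x^3 - 18x^2 + 108x - 1315.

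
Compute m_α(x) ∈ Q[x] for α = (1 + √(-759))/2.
m_α(x) = x^2 - x + 190

From 2α - 1 = √(-759), squaring gives (2α - 1)^2 = -759, i.e. 4α^2 - 4α + 1 = -759, so α^2 - α + (1 + 759)/4 = 0. Since -759 ≡ 1 (mod 4), (1 + 759)/4 = 190 ∈ Z. The polynomial x^2 - x + 190 has discriminant 1 - 4·(190) = -759, which is not a perfect square in Q (d = -759 is squarefree and ≠ 1), so x^2 - x + 190 is irreducible over Q. It is the minimal polynomial of α.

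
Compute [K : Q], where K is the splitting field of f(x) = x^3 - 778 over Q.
[K : Q] = 6

The roots of x^3 - 778 are ∛778, ω∛778, ω^2∛778 where ω = e^(2πi/3) is a primitive cube root of unity, so K = Q(∛778, ω). Now [Q(∛778):Q] = 3 (since 778 is not a perfect cube, x^3 - 778 is irreducible) and [Q(ω):Q] = 2. Both 2 and 3 divide [K:Q], and [K:Q] ≤ 3·2 = 6, so [K:Q] = 6. (Equivalently: Q(∛778) ⊂ R but ω ∉ R, so [K : Q(∛778)] = 2.)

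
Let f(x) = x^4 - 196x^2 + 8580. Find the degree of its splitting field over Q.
[K : Q] = 4

Solving the quadratic in x^2: x^2 = (196 ± √(196^2 - 4·8580))/2 = (196 ± √4096)/2 = (196 ± 64)/2, giving x^2 = 66 or x^2 = 130. So f(x) = (x^2 - 66)(x^2 - 130) and the roots of f are ±√66, ±√130. Hence the splitting field is K = Q(√66, √130). Since 66 and 130 are distinct squarefree integers > 1, their product 8580 is not a perfect square, so √130 ∉ Q(√66). By the tower law [K:Q] = [Q(√66,√130):Q(√66)] · [Q(√66):Q] = 2 · 2 = 4.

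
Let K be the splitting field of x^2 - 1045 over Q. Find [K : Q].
[K : Q] = 2

f(x) = x^2 - 1045 factors as (x - √1045)(x + √1045). The splitting field is K = Q(√1045). Since 1045 is squarefree and > 1, it is not a perfect square, so x^2 - 1045 is irreducible over Q and [Q(√1045) : Q] = 2. Hence [K : Q] = 2.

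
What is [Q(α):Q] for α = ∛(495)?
[Q(α):Q] = 3

The minimal polynomial of α is x^3 - 495, irreducible over Q since 495 is not a perfect cube (so x^3 - 495 has no rational root). Hence [Q(α):Q] = deg(m_α) = 3.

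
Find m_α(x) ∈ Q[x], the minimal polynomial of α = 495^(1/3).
m_α(x) = x^3 - 495

α satisfies α^3 = 495, so x^3 - 495 annihilates α. By the rational root test, a rational root p/q (in lowest terms) of x^3 - 495 would satisfy p^3 = 495 q^3, forcing q = 1 and p^3 = 495; but 495 is not a perfect cube, contradiction. A monic cubic over Q with no rational root is irreducible (any nontrivial factorization would include a linear factor). Hence x^3 - 495 is the minimal polynomial of α, and in particular [Q(α):Q] = 3.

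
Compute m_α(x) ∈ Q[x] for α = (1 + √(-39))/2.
m_α(x) = x^2 - x + 10

From 2α - 1 = √(-39), squaring gives (2α - 1)^2 = -39, i.e. 4α^2 - 4α + 1 = -39, so α^2 - α + (1 + 39)/4 = 0. Since -39 ≡ 1 (mod 4), (1 + 39)/4 = 10 ∈ Z. The polynomial x^2 - x + 10 has discriminant 1 - 4·(10) = -39, which is not a perfect square in Q (d = -39 is squarefree and ≠ 1), so x^2 - x + 10 is irreducible over Q. It is the minimal polynomial of α.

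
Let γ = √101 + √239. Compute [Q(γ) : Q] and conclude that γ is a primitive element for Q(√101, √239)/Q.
[Q(γ) : Q] = 4 (equivalently, Q(γ) = Q(√101, √239))

Obviously Q(γ) ⊆ Q(√101, √239), and [Q(√101, √239):Q] = 4 (since 101, 239 are distinct squarefree integers > 1 with 24139 not a perfect square). To show equality we compute the minimal polynomial of γ. From γ = √101 + √239: γ^2 = 101 + 2√(24139) + 239 = 340 + 2√(24139), so γ^2 - 340 = 2√(24139); squaring, (γ^2 - 340)^2 = 4·24139, i.e. γ^4 - 680γ^2 + 115600 - 96556 = 0, i.e. γ^4 - 680γ^2 + 19044 = 0. So γ is a root of x^4 - 680x^2 + 19044. This polynomial is irreducible over Q: it has no rational root (each ±√101 ± √239 is irrational), and any factorization into two quadratics over Q would force √(24139) ∈ Q (pairing opposite roots) or √101, √239 ∈ Q (other pairings), all impossible. Hence [Q(γ):Q] = 4 = [Q(√101, √239):Q], so Q(γ) = Q(√101, √239).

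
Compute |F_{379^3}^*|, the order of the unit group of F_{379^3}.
|F_{379^3}^*| = 54439938

F_{379^3} has 379^3 = 54439939 elements; its multiplicative group consists of all nonzero elements, so |F_{379^3}^*| = 54439939 - 1 = 54439938. (It is cyclic since any finite subgroup of the multiplicative group of a field is cyclic.)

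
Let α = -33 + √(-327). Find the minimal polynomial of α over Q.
m_α(x) = x^2 + 66x + 1416

From α + 33 = √(-327), squaring gives (α + 33)^2 = -327, i.e. α^2 + 66α + 1089 = -327, so α^2 + 66α + 1416 = 0. The discriminant of x^2 + 66x + 1416 is (66)^2 - 4·(1416) = 4356 - 5664 = -1308, and 4·(-327) is not a perfect square in Q since -327 is squarefree and ≠ 1. Hence x^2 + 66x + 1416 is irreducible over Q and is the minimal polynomial of α.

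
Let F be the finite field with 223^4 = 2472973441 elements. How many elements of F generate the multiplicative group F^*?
There are φ(2472973440) = 549863424 primitive elements

F_q^* is cyclic of order q - 1 = 2472973440. A cyclic group of order m has exactly φ(m) generators. Here m = 2472973440 = 2^7 · 3 · 5 · 7 · 37 · 4973, so the number of primitive elements is φ(2472973440) = 549863424.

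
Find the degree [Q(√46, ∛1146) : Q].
[Q(√46, ∛1146) : Q] = 6

Let L = Q(√46, ∛1146). Since Q(√46) ⊂ L and [Q(√46):Q] = 2, the tower law gives 2 | [L:Q]. Likewise Q(∛1146) ⊂ L with [Q(∛1146):Q] = 3 (because 1146 is not a perfect cube), so 3 | [L:Q]. As gcd(2,3) = 1, [L:Q] is divisible by 6. Conversely L is generated over Q by √46 and ∛1146, so [L:Q] ≤ 2·3 = 6. Therefore [Q(√46, ∛1146) : Q] = 6.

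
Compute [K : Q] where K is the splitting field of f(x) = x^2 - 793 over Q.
[K : Q] = 2

f(x) = x^2 - 793 factors as (x - √793)(x + √793). The splitting field is K = Q(√793). Since 793 is squarefree and > 1, it is not a perfect square, so x^2 - 793 is irreducible over Q and [Q(√793) : Q] = 2. Hence [K : Q] = 2.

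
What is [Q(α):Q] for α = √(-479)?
[Q(α):Q] = 2

[Q(α):Q] equals the degree of the minimal polynomial of α. Here α^2 = -479 and x^2 + 479 is irreducible (d = -479 is squarefree, ≠ 1, hence not a square), so deg(m_α) = 2. Thus [Q(α):Q] = 2.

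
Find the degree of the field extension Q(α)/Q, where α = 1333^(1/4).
[Q(α):Q] = 4

α is a root of x^4 - 1333. By Eisenstein's criterion at the prime p = 31 (which divides the constant term 1333 but p^2 = 961 does not, since 1333 is squarefree), x^4 - 1333 is irreducible over Q. Hence [Q(α):Q] = 4.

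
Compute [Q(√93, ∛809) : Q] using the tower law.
[Q(√93, ∛809) : Q] = 6

Let L = Q(√93, ∛809). Since Q(√93) ⊂ L and [Q(√93):Q] = 2, the tower law gives 2 | [L:Q]. Likewise Q(∛809) ⊂ L with [Q(∛809):Q] = 3 (because 809 is not a perfect cube), so 3 | [L:Q]. As gcd(2,3) = 1, [L:Q] is divisible by 6. Conversely L is generated over Q by √93 and ∛809, so [L:Q] ≤ 2·3 = 6. Therefore [Q(√93, ∛809) : Q] = 6.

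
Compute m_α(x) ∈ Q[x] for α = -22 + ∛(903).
m_α(x) = x^3 + 66x^2 + 1452x + 9745

Set β = α + 22 = ∛(903), so β^3 = 903. Then (α + 22)^3 - 903 = 0, i.e. α is a root of g(x) = (x + 22)^3 - 903 = x^3 + 66x^2 + 1452x + 9745. Since g(x) = h(x + 22) where h(x) = x^3 - 903, and h is irreducible over Q (because 903 is not a perfect cube, so h has no rational root, and a monic cubic with no rational root is irreducible), g is also irreducible (irreducibility is preserved under the substitution x → x + 22). Hence m_α(x) = x^3 + 66x^2 + 1452x + 9745.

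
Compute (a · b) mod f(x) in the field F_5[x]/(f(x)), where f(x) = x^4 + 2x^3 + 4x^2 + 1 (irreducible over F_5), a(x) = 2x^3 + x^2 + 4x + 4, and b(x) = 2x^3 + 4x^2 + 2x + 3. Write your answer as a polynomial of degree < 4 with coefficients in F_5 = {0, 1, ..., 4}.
a · b ≡ 2x^3 + 4x^2 + 3x + 1 (mod f(x))

Multiply in F_5[x]: a(x)·b(x) = (2x^3 + x^2 + 4x + 4)·(2x^3 + 4x^2 + 2x + 3) = 4x^6 + x^4 + 2x^3 + 2x^2 + 2. This has degree ≥ 4, so divide by f(x) over F_5: 4x^6 + x^4 + 2x^3 + 2x^2 + 2 = (4x^2 + 2x + 1)·(x^4 + 2x^3 + 4x^2 + 1) + (2x^3 + 4x^2 + 3x + 1). Hence a·b ≡ 2x^3 + 4x^2 + 3x + 1 (mod f). (F_5[x]/(f) is a field with 5^4 = 625 elements since f is irreducible of degree 4.)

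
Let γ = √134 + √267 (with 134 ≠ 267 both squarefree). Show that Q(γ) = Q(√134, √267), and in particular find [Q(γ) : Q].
[Q(γ) : Q] = 4 (equivalently, Q(γ) = Q(√134, √267))

Obviously Q(γ) ⊆ Q(√134, √267), and [Q(√134, √267):Q] = 4 (since 134, 267 are distinct squarefree integers > 1 with 35778 not a perfect square). To show equality we compute the minimal polynomial of γ. From γ = √134 + √267: γ^2 = 134 + 2√(35778) + 267 = 401 + 2√(35778), so γ^2 - 401 = 2√(35778); squaring, (γ^2 - 401)^2 = 4·35778, i.e. γ^4 - 802γ^2 + 160801 - 143112 = 0, i.e. γ^4 - 802γ^2 + 17689 = 0. So γ is a root of x^4 - 802x^2 + 17689. This polynomial is irreducible over Q: it has no rational root (each ±√134 ± √267 is irrational), and any factorization into two quadratics over Q would force √(35778) ∈ Q (pairing opposite roots) or √134, √267 ∈ Q (other pairings), all impossible. Hence [Q(γ):Q] = 4 = [Q(√134, √267):Q], so Q(γ) = Q(√134, √267).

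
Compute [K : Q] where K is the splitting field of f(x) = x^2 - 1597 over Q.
[K : Q] = 2

f(x) = x^2 - 1597 factors as (x - √1597)(x + √1597). The splitting field is K = Q(√1597). Since 1597 is squarefree and > 1, it is not a perfect square, so x^2 - 1597 is irreducible over Q and [Q(√1597) : Q] = 2. Hence [K : Q] = 2.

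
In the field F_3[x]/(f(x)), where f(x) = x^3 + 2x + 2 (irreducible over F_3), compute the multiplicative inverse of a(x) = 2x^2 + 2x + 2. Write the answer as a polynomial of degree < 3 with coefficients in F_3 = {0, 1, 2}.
a(x)^(-1) ≡ x^2 + 1 (mod f(x))

Since f is irreducible over F_3, F_3[x]/(f) is a field and a(x) ≠ 0 has an inverse. Apply the extended Euclidean algorithm to f(x) and a(x) in F_3[x]: f(x) = (2x + 1)·a(x) + (2x);  a(x) = (x + 1)·(2x) + (2). The last nonzero remainder is the constant 2 = gcd(f, a) in F_3. Back-substituting through the division chain expresses 2 = s(x)·a(x) + t(x)·f(x) with s(x) ≡ 2x^2 + 2 (mod f), so (2x^2 + 2)·a(x) ≡ 2 (mod f). Multiplying by 2^(-1) ≡ 2 in F_3 gives a(x)^(-1) ≡ 2·(2x^2 + 2) ≡ x^2 + 1 (mod f). Check: (2x^2 + 2x + 2)·(x^2 + 1) = 2x^4 + 2x^3 + x^2 + 2x + 2 ≡ 1 (mod x^3 + 2x + 2).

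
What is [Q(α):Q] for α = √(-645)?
[Q(α):Q] = 2

[Q(α):Q] equals the degree of the minimal polynomial of α. Here α^2 = -645 and x^2 + 645 is irreducible (d = -645 is squarefree, ≠ 1, hence not a square), so deg(m_α) = 2. Thus [Q(α):Q] = 2.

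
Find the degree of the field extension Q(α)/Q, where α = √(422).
[Q(α):Q] = 2

[Q(α):Q] equals the degree of the minimal polynomial of α. Here α^2 = 422 and x^2 - 422 is irreducible (d = 422 is squarefree, ≠ 1, hence not a square), so deg(m_α) = 2. Thus [Q(α):Q] = 2.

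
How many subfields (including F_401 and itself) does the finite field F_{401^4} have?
F_{401^4} has 3 subfields

The subfields of F_{p^n} are exactly the fields F_{p^d} for d | n (each is the fixed field of the unique index-d subgroup of Gal(F_{p^n}/F_p) ≅ Z/nZ). The divisors of n = 4 are {1, 2, 4}, giving 3 subfields: F_{401^1}, F_{401^2}, F_{401^4}.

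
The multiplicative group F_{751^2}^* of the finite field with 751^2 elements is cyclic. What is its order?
|F_{751^2}^*| = 564000

F_{751^2} has 751^2 = 564001 elements; its multiplicative group consists of all nonzero elements, so |F_{751^2}^*| = 564001 - 1 = 564000. (It is cyclic since any finite subgroup of the multiplicative group of a field is cyclic.)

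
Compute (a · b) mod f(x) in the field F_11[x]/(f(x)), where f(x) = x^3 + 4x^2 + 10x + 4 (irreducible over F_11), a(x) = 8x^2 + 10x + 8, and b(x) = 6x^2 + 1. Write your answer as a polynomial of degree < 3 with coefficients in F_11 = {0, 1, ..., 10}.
a · b ≡ 5x^2 + 5x + 8 (mod f(x))

Multiply in F_11[x]: a(x)·b(x) = (8x^2 + 10x + 8)·(6x^2 + 1) = 4x^4 + 5x^3 + x^2 + 10x + 8. This has degree ≥ 3, so divide by f(x) over F_11: 4x^4 + 5x^3 + x^2 + 10x + 8 = (4x)·(x^3 + 4x^2 + 10x + 4) + (5x^2 + 5x + 8). Hence a·b ≡ 5x^2 + 5x + 8 (mod f). (F_11[x]/(f) is a field with 11^3 = 1331 elements since f is irreducible of degree 3.)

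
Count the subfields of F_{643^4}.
F_{643^4} has 3 subfields

The subfields of F_{p^n} are exactly the fields F_{p^d} for d | n (each is the fixed field of the unique index-d subgroup of Gal(F_{p^n}/F_p) ≅ Z/nZ). The divisors of n = 4 are {1, 2, 4}, giving 3 subfields: F_{643^1}, F_{643^2}, F_{643^4}.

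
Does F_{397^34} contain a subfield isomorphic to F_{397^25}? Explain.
No: F_{397^25} is not a subfield of F_{397^34}

F_{p^m} embeds in F_{p^n} iff m | n. Here 25 ∤ 34 (since 34 = 1·25 + 9 with remainder 9 ≠ 0), so F_{397^25} is not a subfield of F_{397^34}. Equivalently: if it were, the tower law would give 25 = [F_{397^25}:F_397] dividing [F_{397^34}:F_397] = 34, contradiction.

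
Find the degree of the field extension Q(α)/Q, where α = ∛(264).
[Q(α):Q] = 3

The minimal polynomial of α is x^3 - 264, irreducible over Q since 264 is not a perfect cube (so x^3 - 264 has no rational root). Hence [Q(α):Q] = deg(m_α) = 3.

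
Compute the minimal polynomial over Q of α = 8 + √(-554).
m_α(x) = x^2 - 16x + 618

From α - 8 = √(-554), squaring gives (α - 8)^2 = -554, i.e. α^2 - 16α + 64 = -554, so α^2 - 16α + 618 = 0. The discriminant of x^2 - 16x + 618 is (-16)^2 - 4·(618) = 256 - 2472 = -2216, and 4·(-554) is not a perfect square in Q since -554 is squarefree and ≠ 1. Hence x^2 - 16x + 618 is irreducible over Q and is the minimal polynomial of α.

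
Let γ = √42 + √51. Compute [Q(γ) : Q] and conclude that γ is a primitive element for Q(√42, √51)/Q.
[Q(γ) : Q] = 4 (equivalently, Q(γ) = Q(√42, √51))

Obviously Q(γ) ⊆ Q(√42, √51), and [Q(√42, √51):Q] = 4 (since 42, 51 are distinct squarefree integers > 1 with 2142 not a perfect square). To show equality we compute the minimal polynomial of γ. From γ = √42 + √51: γ^2 = 42 + 2√(2142) + 51 = 93 + 2√(2142), so γ^2 - 93 = 2√(2142); squaring, (γ^2 - 93)^2 = 4·2142, i.e. γ^4 - 186γ^2 + 8649 - 8568 = 0, i.e. γ^4 - 186γ^2 + 81 = 0. So γ is a root of x^4 - 186x^2 + 81. This polynomial is irreducible over Q: it has no rational root (each ±√42 ± √51 is irrational), and any factorization into two quadratics over Q would force √(2142) ∈ Q (pairing opposite roots) or √42, √51 ∈ Q (other pairings), all impossible. Hence [Q(γ):Q] = 4 = [Q(√42, √51):Q], so Q(γ) = Q(√42, √51).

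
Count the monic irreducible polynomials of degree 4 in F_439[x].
There are 9285297780 monic irreducible polynomials of degree 4 over F_439

Each element of F_{439^4} that lies in no proper subfield is a root of exactly one monic irreducible of degree 4 over F_439, and each such polynomial has 4 distinct roots in F_{439^4}. By Möbius inversion the count is N_439(4) = (1/4) Σ_{d|4} μ(4/d) · 439^d = (1/4)(μ(4)·439^1 + μ(2)·439^2 + μ(1)·439^4) = 37141191120/4 = 9285297780.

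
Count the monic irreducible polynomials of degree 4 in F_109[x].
There are 35286570 monic irreducible polynomials of degree 4 over F_109

Each element of F_{109^4} that lies in no proper subfield is a root of exactly one monic irreducible of degree 4 over F_109, and each such polynomial has 4 distinct roots in F_{109^4}. By Möbius inversion the count is N_109(4) = (1/4) Σ_{d|4} μ(4/d) · 109^d = (1/4)(μ(4)·109^1 + μ(2)·109^2 + μ(1)·109^4) = 141146280/4 = 35286570.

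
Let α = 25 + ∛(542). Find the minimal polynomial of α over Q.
m_α(x) = x^3 - 75x^2 + 1875x - 16167

Set β = α - 25 = ∛(542), so β^3 = 542. Then (α - 25)^3 - 542 = 0, i.e. α is a root of g(x) = (x - 25)^3 - 542 = x^3 - 75x^2 + 1875x - 16167. Since g(x) = h(x - 25) where h(x) = x^3 - 542, and h is irreducible over Q (because 542 is not a perfect cube, so h has no rational root, and a monic cubic with no rational root is irreducible), g is also irreducible (irreducibility is preserved under the substitution x → x - 25). Hence m_α(x) = x^3 - 75x^2 + 1875x - 16167.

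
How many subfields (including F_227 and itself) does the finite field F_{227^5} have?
F_{227^5} has 2 subfields

The subfields of F_{p^n} are exactly the fields F_{p^d} for d | n (each is the fixed field of the unique index-d subgroup of Gal(F_{p^n}/F_p) ≅ Z/nZ). The divisors of n = 5 are {1, 5}, giving 2 subfields: F_{227^1}, F_{227^5}.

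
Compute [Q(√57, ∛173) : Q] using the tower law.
[Q(√57, ∛173) : Q] = 6

Let L = Q(√57, ∛173). Since Q(√57) ⊂ L and [Q(√57):Q] = 2, the tower law gives 2 | [L:Q]. Likewise Q(∛173) ⊂ L with [Q(∛173):Q] = 3 (because 173 is not a perfect cube), so 3 | [L:Q]. As gcd(2,3) = 1, [L:Q] is divisible by 6. Conversely L is generated over Q by √57 and ∛173, so [L:Q] ≤ 2·3 = 6. Therefore [Q(√57, ∛173) : Q] = 6.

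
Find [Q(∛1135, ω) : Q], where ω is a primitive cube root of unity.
[Q(∛1135, ω) : Q] = 6

[Q(∛1135):Q] = 3 (min poly x^3 - 1135, irreducible since 1135 is not a perfect cube). [Q(ω):Q] = 2 (min poly x^2 + x + 1). Since Q(∛1135) ⊂ R and ω ∉ R, we have ω ∉ Q(∛1135), so x^2 + x + 1 remains irreducible over Q(∛1135) and [Q(∛1135, ω) : Q(∛1135)] = 2. By the tower law, [Q(∛1135, ω) : Q] = 3 · 2 = 6. (In fact Q(∛1135, ω) is the splitting field of x^3 - 1135 over Q.)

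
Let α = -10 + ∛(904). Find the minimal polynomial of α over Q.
m_α(x) = x^3 + 30x^2 + 300x + 96

Set β = α + 10 = ∛(904), so β^3 = 904. Then (α + 10)^3 - 904 = 0, i.e. α is a root of g(x) = (x + 10)^3 - 904 = x^3 + 30x^2 + 300x + 96. Since g(x) = h(x + 10) where h(x) = x^3 - 904, and h is irreducible over Q (because 904 is not a perfect cube, so h has no rational root, and a monic cubic with no rational root is irreducible), g is also irreducible (irreducibility is preserved under the substitution x → x + 10). Hence m_α(x) = x^3 + 30x^2 + 300x + 96.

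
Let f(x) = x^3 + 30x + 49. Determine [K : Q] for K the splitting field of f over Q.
[K : Q] = 6

By the rational root test, any rational root of the monic integer polynomial f(x) = x^3 + 30x + 49 must be an integer dividing the constant term 49, i.e. one of ±{1, 7, 49}. Evaluating: f(1) = 80, f(-1) = 18, f(7) = 602, f(-7) = -504, f(49) = 119168, f(-49) = -119070; none is 0, so f has no rational root and is therefore irreducible over Q (a cubic with no linear factor over a field is irreducible). For an irreducible cubic, the Galois group is A_3 or S_3 according as the discriminant disc(f) = -4a^3 - 27b^2 = -4·(30)^3 - 27·(49)^2 = -172827 is or is not a square in Q. Here disc(f) = -172827 is not a perfect square in Q, so the Galois group of f over Q is not contained in A_3 and must be all of S_3. The splitting field has degree |S_3| = 6 over Q, so [K : Q] = 6.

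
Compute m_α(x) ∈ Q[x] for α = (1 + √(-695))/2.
m_α(x) = x^2 - x + 174

From 2α - 1 = √(-695), squaring gives (2α - 1)^2 = -695, i.e. 4α^2 - 4α + 1 = -695, so α^2 - α + (1 + 695)/4 = 0. Since -695 ≡ 1 (mod 4), (1 + 695)/4 = 174 ∈ Z. The polynomial x^2 - x + 174 has discriminant 1 - 4·(174) = -695, which is not a perfect square in Q (d = -695 is squarefree and ≠ 1), so x^2 - x + 174 is irreducible over Q. It is the minimal polynomial of α.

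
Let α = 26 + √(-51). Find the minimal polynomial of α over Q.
m_α(x) = x^2 - 52x + 727

From α - 26 = √(-51), squaring gives (α - 26)^2 = -51, i.e. α^2 - 52α + 676 = -51, so α^2 - 52α + 727 = 0. The discriminant of x^2 - 52x + 727 is (-52)^2 - 4·(727) = 2704 - 2908 = -204, and 4·(-51) is not a perfect square in Q since -51 is squarefree and ≠ 1. Hence x^2 - 52x + 727 is irreducible over Q and is the minimal polynomial of α.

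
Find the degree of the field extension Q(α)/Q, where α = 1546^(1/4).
[Q(α):Q] = 4

α is a root of x^4 - 1546. By Eisenstein's criterion at the prime p = 2 (which divides the constant term 1546 but p^2 = 4 does not, since 1546 is squarefree), x^4 - 1546 is irreducible over Q. Hence [Q(α):Q] = 4.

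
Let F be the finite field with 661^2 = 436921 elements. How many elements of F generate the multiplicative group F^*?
There are φ(436920) = 105600 primitive elements

F_q^* is cyclic of order q - 1 = 436920. A cyclic group of order m has exactly φ(m) generators. Here m = 436920 = 2^3 · 3 · 5 · 11 · 331, so the number of primitive elements is φ(436920) = 105600.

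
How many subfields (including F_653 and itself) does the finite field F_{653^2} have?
F_{653^2} has 2 subfields

The subfields of F_{p^n} are exactly the fields F_{p^d} for d | n (each is the fixed field of the unique index-d subgroup of Gal(F_{p^n}/F_p) ≅ Z/nZ). The divisors of n = 2 are {1, 2}, giving 2 subfields: F_{653^1}, F_{653^2}.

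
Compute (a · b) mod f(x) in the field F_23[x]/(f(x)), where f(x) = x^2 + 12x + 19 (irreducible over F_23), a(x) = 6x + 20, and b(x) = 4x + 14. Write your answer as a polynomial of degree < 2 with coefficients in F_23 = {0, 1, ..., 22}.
a · b ≡ 14x + 8 (mod f(x))

Multiply in F_23[x]: a(x)·b(x) = (6x + 20)·(4x + 14) = x^2 + 3x + 4. This has degree ≥ 2, so divide by f(x) over F_23: x^2 + 3x + 4 = (1)·(x^2 + 12x + 19) + (14x + 8). Hence a·b ≡ 14x + 8 (mod f). (F_23[x]/(f) is a field with 23^2 = 529 elements since f is irreducible of degree 2.)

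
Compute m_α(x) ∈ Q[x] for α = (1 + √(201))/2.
m_α(x) = x^2 - x - 50

From 2α - 1 = √(201), squaring gives (2α - 1)^2 = 201, i.e. 4α^2 - 4α + 1 = 201, so α^2 - α + (1 - 201)/4 = 0. Since 201 ≡ 1 (mod 4), (1 - 201)/4 = -50 ∈ Z. The polynomial x^2 - x - 50 has discriminant 1 - 4·(-50) = 201, which is not a perfect square in Q (d = 201 is squarefree and ≠ 1), so x^2 - x - 50 is irreducible over Q. It is the minimal polynomial of α.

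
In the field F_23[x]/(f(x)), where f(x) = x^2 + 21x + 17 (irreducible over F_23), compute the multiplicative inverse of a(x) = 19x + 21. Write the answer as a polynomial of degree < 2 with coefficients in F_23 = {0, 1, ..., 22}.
a(x)^(-1) ≡ 6x + 8 (mod f(x))

Since f is irreducible over F_23, F_23[x]/(f) is a field and a(x) ≠ 0 has an inverse. Apply the extended Euclidean algorithm to f(x) and a(x) in F_23[x]: f(x) = (17x + 15)·a(x) + (1). The last nonzero remainder is the constant 1 = gcd(f, a) in F_23. Back-substituting through the division chain expresses 1 = s(x)·a(x) + t(x)·f(x) with s(x) ≡ 6x + 8 (mod f), so a(x)^(-1) ≡ s(x) = 6x + 8 (mod f). Check: (19x + 21)·(6x + 8) = 22x^2 + 2x + 7 ≡ 1 (mod x^2 + 21x + 17).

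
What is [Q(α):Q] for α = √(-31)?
[Q(α):Q] = 2

[Q(α):Q] equals the degree of the minimal polynomial of α. Here α^2 = -31 and x^2 + 31 is irreducible (d = -31 is squarefree, ≠ 1, hence not a square), so deg(m_α) = 2. Thus [Q(α):Q] = 2.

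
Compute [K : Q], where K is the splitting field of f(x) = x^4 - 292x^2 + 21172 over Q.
[K : Q] = 4

Solving the quadratic in x^2: x^2 = (292 ± √(292^2 - 4·21172))/2 = (292 ± √576)/2 = (292 ± 24)/2, giving x^2 = 158 or x^2 = 134. So f(x) = (x^2 - 158)(x^2 - 134) and the roots of f are ±√158, ±√134. Hence the splitting field is K = Q(√158, √134). Since 158 and 134 are distinct squarefree integers > 1, their product 21172 is not a perfect square, so √134 ∉ Q(√158). By the tower law [K:Q] = [Q(√158,√134):Q(√158)] · [Q(√158):Q] = 2 · 2 = 4.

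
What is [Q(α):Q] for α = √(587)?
[Q(α):Q] = 2

[Q(α):Q] equals the degree of the minimal polynomial of α. Here α^2 = 587 and x^2 - 587 is irreducible (d = 587 is squarefree, ≠ 1, hence not a square), so deg(m_α) = 2. Thus [Q(α):Q] = 2.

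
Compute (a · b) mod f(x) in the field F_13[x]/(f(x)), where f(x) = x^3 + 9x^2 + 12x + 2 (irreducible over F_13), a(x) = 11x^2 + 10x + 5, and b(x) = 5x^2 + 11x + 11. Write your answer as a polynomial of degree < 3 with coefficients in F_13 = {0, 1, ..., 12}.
a · b ≡ 3x^2 + 4x + 1 (mod f(x))

Multiply in F_13[x]: a(x)·b(x) = (11x^2 + 10x + 5)·(5x^2 + 11x + 11) = 3x^4 + 2x^3 + 9x^2 + 9x + 3. This has degree ≥ 3, so divide by f(x) over F_13: 3x^4 + 2x^3 + 9x^2 + 9x + 3 = (3x + 1)·(x^3 + 9x^2 + 12x + 2) + (3x^2 + 4x + 1). Hence a·b ≡ 3x^2 + 4x + 1 (mod f). (F_13[x]/(f) is a field with 13^3 = 2197 elements since f is irreducible of degree 3.)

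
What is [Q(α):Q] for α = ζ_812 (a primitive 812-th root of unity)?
[Q(α):Q] = 336

The minimal polynomial of ζ_812 over Q is the 812-th cyclotomic polynomial Φ_812(x), which is irreducible over Q and has degree φ(812) = 336. Hence [Q(α):Q] = φ(812) = 336.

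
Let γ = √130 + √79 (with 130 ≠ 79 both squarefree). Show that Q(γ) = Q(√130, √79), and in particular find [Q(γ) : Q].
[Q(γ) : Q] = 4 (equivalently, Q(γ) = Q(√130, √79))

Obviously Q(γ) ⊆ Q(√130, √79), and [Q(√130, √79):Q] = 4 (since 130, 79 are distinct squarefree integers > 1 with 10270 not a perfect square). To show equality we compute the minimal polynomial of γ. From γ = √130 + √79: γ^2 = 130 + 2√(10270) + 79 = 209 + 2√(10270), so γ^2 - 209 = 2√(10270); squaring, (γ^2 - 209)^2 = 4·10270, i.e. γ^4 - 418γ^2 + 43681 - 41080 = 0, i.e. γ^4 - 418γ^2 + 2601 = 0. So γ is a root of x^4 - 418x^2 + 2601. This polynomial is irreducible over Q: it has no rational root (each ±√130 ± √79 is irrational), and any factorization into two quadratics over Q would force √(10270) ∈ Q (pairing opposite roots) or √130, √79 ∈ Q (other pairings), all impossible. Hence [Q(γ):Q] = 4 = [Q(√130, √79):Q], so Q(γ) = Q(√130, √79).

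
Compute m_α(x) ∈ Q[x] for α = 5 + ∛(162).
m_α(x) = x^3 - 15x^2 + 75x - 287

Set β = α - 5 = ∛(162), so β^3 = 162. Then (α - 5)^3 - 162 = 0, i.e. α is a root of g(x) = (x - 5)^3 - 162 = x^3 - 15x^2 + 75x - 287. Since g(x) = h(x - 5) where h(x) = x^3 - 162, and h is irreducible over Q (because 162 is not a perfect cube, so h has no rational root, and a monic cubic with no rational root is irreducible), g is also irreducible (irreducibility is preserved under the substitution x → x - 5). Hence m_α(x) = x^3 - 15x^2 + 75x - 287.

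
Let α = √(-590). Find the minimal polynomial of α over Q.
m_α(x) = x^2 + 590

α satisfies α^2 + 590 = 0, so x^2 + 590 annihilates α. Since d = -590 is squarefree and ≠ 1, it is not a perfect square in Q, so x^2 + 590 has no rational root and is therefore irreducible over Q (a degree-2 polynomial over a field is irreducible iff it has no root). Hence m_α(x) = x^2 + 590.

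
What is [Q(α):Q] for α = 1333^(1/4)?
[Q(α):Q] = 4

α is a root of x^4 - 1333. By Eisenstein's criterion at the prime p = 31 (which divides the constant term 1333 but p^2 = 961 does not, since 1333 is squarefree), x^4 - 1333 is irreducible over Q. Hence [Q(α):Q] = 4.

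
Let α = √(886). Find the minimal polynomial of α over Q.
m_α(x) = x^2 - 886

α satisfies α^2 - 886 = 0, so x^2 - 886 annihilates α. Since d = 886 is squarefree and ≠ 1, it is not a perfect square in Q, so x^2 - 886 has no rational root and is therefore irreducible over Q (a degree-2 polynomial over a field is irreducible iff it has no root). Hence m_α(x) = x^2 - 886.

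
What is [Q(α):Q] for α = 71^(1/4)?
[Q(α):Q] = 4

α is a root of x^4 - 71. By Eisenstein's criterion at the prime p = 71 (which divides the constant term 71 but p^2 = 5041 does not, since 71 is squarefree), x^4 - 71 is irreducible over Q. Hence [Q(α):Q] = 4.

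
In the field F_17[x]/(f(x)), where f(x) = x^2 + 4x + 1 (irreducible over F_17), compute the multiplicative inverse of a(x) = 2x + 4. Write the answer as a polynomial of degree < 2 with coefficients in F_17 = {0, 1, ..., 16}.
a(x)^(-1) ≡ 3x + 6 (mod f(x))

Since f is irreducible over F_17, F_17[x]/(f) is a field and a(x) ≠ 0 has an inverse. Apply the extended Euclidean algorithm to f(x) and a(x) in F_17[x]: f(x) = (9x + 1)·a(x) + (14). The last nonzero remainder is the constant 14 = gcd(f, a) in F_17. Back-substituting through the division chain expresses 14 = s(x)·a(x) + t(x)·f(x) with s(x) ≡ 8x + 16 (mod f), so (8x + 16)·a(x) ≡ 14 (mod f). Multiplying by 14^(-1) ≡ 11 in F_17 gives a(x)^(-1) ≡ 11·(8x + 16) ≡ 3x + 6 (mod f). Check: (2x + 4)·(3x + 6) = 6x^2 + 7x + 7 ≡ 1 (mod x^2 + 4x + 1).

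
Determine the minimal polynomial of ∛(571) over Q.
m_α(x) = x^3 - 571

α satisfies α^3 = 571, so x^3 - 571 annihilates α. By the rational root test, a rational root p/q (in lowest terms) of x^3 - 571 would satisfy p^3 = 571 q^3, forcing q = 1 and p^3 = 571; but 571 is not a perfect cube, contradiction. A monic cubic over Q with no rational root is irreducible (any nontrivial factorization would include a linear factor). Hence x^3 - 571 is the minimal polynomial of α, and in particular [Q(α):Q] = 3.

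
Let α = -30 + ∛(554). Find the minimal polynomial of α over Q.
m_α(x) = x^3 + 90x^2 + 2700x + 26446

Set β = α + 30 = ∛(554), so β^3 = 554. Then (α + 30)^3 - 554 = 0, i.e. α is a root of g(x) = (x + 30)^3 - 554 = x^3 + 90x^2 + 2700x + 26446. Since g(x) = h(x + 30) where h(x) = x^3 - 554, and h is irreducible over Q (because 554 is not a perfect cube, so h has no rational root, and a monic cubic with no rational root is irreducible), g is also irreducible (irreducibility is preserved under the substitution x → x + 30). Hence m_α(x) = x^3 + 90x^2 + 2700x + 26446.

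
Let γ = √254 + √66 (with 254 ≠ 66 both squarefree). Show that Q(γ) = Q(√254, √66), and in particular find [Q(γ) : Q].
[Q(γ) : Q] = 4 (equivalently, Q(γ) = Q(√254, √66))

Obviously Q(γ) ⊆ Q(√254, √66), and [Q(√254, √66):Q] = 4 (since 254, 66 are distinct squarefree integers > 1 with 16764 not a perfect square). To show equality we compute the minimal polynomial of γ. From γ = √254 + √66: γ^2 = 254 + 2√(16764) + 66 = 320 + 2√(16764), so γ^2 - 320 = 2√(16764); squaring, (γ^2 - 320)^2 = 4·16764, i.e. γ^4 - 640γ^2 + 102400 - 67056 = 0, i.e. γ^4 - 640γ^2 + 35344 = 0. So γ is a root of x^4 - 640x^2 + 35344. This polynomial is irreducible over Q: it has no rational root (each ±√254 ± √66 is irrational), and any factorization into two quadratics over Q would force √(16764) ∈ Q (pairing opposite roots) or √254, √66 ∈ Q (other pairings), all impossible. Hence [Q(γ):Q] = 4 = [Q(√254, √66):Q], so Q(γ) = Q(√254, √66).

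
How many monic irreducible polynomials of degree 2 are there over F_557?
There are 154846 monic irreducible polynomials of degree 2 over F_557

Each element of F_{557^2} that lies in no proper subfield is a root of exactly one monic irreducible of degree 2 over F_557, and each such polynomial has 2 distinct roots in F_{557^2}. By Möbius inversion the count is N_557(2) = (1/2) Σ_{d|2} μ(2/d) · 557^d = (1/2)(μ(2)·557^1 + μ(1)·557^2) = 309692/2 = 154846.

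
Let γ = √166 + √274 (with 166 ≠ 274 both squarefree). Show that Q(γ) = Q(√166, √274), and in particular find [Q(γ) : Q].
[Q(γ) : Q] = 4 (equivalently, Q(γ) = Q(√166, √274))

Obviously Q(γ) ⊆ Q(√166, √274), and [Q(√166, √274):Q] = 4 (since 166, 274 are distinct squarefree integers > 1 with 45484 not a perfect square). To show equality we compute the minimal polynomial of γ. From γ = √166 + √274: γ^2 = 166 + 2√(45484) + 274 = 440 + 2√(45484), so γ^2 - 440 = 2√(45484); squaring, (γ^2 - 440)^2 = 4·45484, i.e. γ^4 - 880γ^2 + 193600 - 181936 = 0, i.e. γ^4 - 880γ^2 + 11664 = 0. So γ is a root of x^4 - 880x^2 + 11664. This polynomial is irreducible over Q: it has no rational root (each ±√166 ± √274 is irrational), and any factorization into two quadratics over Q would force √(45484) ∈ Q (pairing opposite roots) or √166, √274 ∈ Q (other pairings), all impossible. Hence [Q(γ):Q] = 4 = [Q(√166, √274):Q], so Q(γ) = Q(√166, √274).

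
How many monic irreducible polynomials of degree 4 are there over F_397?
There are 6210109818 monic irreducible polynomials of degree 4 over F_397

Each element of F_{397^4} that lies in no proper subfield is a root of exactly one monic irreducible of degree 4 over F_397, and each such polynomial has 4 distinct roots in F_{397^4}. By Möbius inversion the count is N_397(4) = (1/4) Σ_{d|4} μ(4/d) · 397^d = (1/4)(μ(4)·397^1 + μ(2)·397^2 + μ(1)·397^4) = 24840439272/4 = 6210109818.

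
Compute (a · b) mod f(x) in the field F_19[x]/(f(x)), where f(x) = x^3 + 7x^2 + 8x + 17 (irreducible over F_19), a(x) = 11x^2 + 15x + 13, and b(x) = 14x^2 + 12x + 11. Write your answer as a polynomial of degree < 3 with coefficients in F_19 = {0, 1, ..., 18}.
a · b ≡ 14x^2 + 1 (mod f(x))

Multiply in F_19[x]: a(x)·b(x) = (11x^2 + 15x + 13)·(14x^2 + 12x + 11) = 2x^4 + 8x^2 + 17x + 10. This has degree ≥ 3, so divide by f(x) over F_19: 2x^4 + 8x^2 + 17x + 10 = (2x + 5)·(x^3 + 7x^2 + 8x + 17) + (14x^2 + 1). Hence a·b ≡ 14x^2 + 1 (mod f). (F_19[x]/(f) is a field with 19^3 = 6859 elements since f is irreducible of degree 3.)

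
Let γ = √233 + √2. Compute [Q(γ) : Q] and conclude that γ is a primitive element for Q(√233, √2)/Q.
[Q(γ) : Q] = 4 (equivalently, Q(γ) = Q(√233, √2))

Obviously Q(γ) ⊆ Q(√233, √2), and [Q(√233, √2):Q] = 4 (since 233, 2 are distinct squarefree integers > 1 with 466 not a perfect square). To show equality we compute the minimal polynomial of γ. From γ = √233 + √2: γ^2 = 233 + 2√(466) + 2 = 235 + 2√(466), so γ^2 - 235 = 2√(466); squaring, (γ^2 - 235)^2 = 4·466, i.e. γ^4 - 470γ^2 + 55225 - 1864 = 0, i.e. γ^4 - 470γ^2 + 53361 = 0. So γ is a root of x^4 - 470x^2 + 53361. This polynomial is irreducible over Q: it has no rational root (each ±√233 ± √2 is irrational), and any factorization into two quadratics over Q would force √(466) ∈ Q (pairing opposite roots) or √233, √2 ∈ Q (other pairings), all impossible. Hence [Q(γ):Q] = 4 = [Q(√233, √2):Q], so Q(γ) = Q(√233, √2).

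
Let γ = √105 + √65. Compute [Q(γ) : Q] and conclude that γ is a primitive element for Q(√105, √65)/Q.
[Q(γ) : Q] = 4 (equivalently, Q(γ) = Q(√105, √65))

Obviously Q(γ) ⊆ Q(√105, √65), and [Q(√105, √65):Q] = 4 (since 105, 65 are distinct squarefree integers > 1 with 6825 not a perfect square). To show equality we compute the minimal polynomial of γ. From γ = √105 + √65: γ^2 = 105 + 2√(6825) + 65 = 170 + 2√(6825), so γ^2 - 170 = 2√(6825); squaring, (γ^2 - 170)^2 = 4·6825, i.e. γ^4 - 340γ^2 + 28900 - 27300 = 0, i.e. γ^4 - 340γ^2 + 1600 = 0. So γ is a root of x^4 - 340x^2 + 1600. This polynomial is irreducible over Q: it has no rational root (each ±√105 ± √65 is irrational), and any factorization into two quadratics over Q would force √(6825) ∈ Q (pairing opposite roots) or √105, √65 ∈ Q (other pairings), all impossible. Hence [Q(γ):Q] = 4 = [Q(√105, √65):Q], so Q(γ) = Q(√105, √65).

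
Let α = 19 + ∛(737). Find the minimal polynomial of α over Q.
m_α(x) = x^3 - 57x^2 + 1083x - 7596

Set β = α - 19 = ∛(737), so β^3 = 737. Then (α - 19)^3 - 737 = 0, i.e. α is a root of g(x) = (x - 19)^3 - 737 = x^3 - 57x^2 + 1083x - 7596. Since g(x) = h(x - 19) where h(x) = x^3 - 737, and h is irreducible over Q (because 737 is not a perfect cube, so h has no rational root, and a monic cubic with no rational root is irreducible), g is also irreducible (irreducibility is preserved under the substitution x → x - 19). Hence m_α(x) = x^3 - 57x^2 + 1083x - 7596.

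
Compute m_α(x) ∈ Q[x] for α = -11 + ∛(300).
m_α(x) = x^3 + 33x^2 + 363x + 1031

Set β = α + 11 = ∛(300), so β^3 = 300. Then (α + 11)^3 - 300 = 0, i.e. α is a root of g(x) = (x + 11)^3 - 300 = x^3 + 33x^2 + 363x + 1031. Since g(x) = h(x + 11) where h(x) = x^3 - 300, and h is irreducible over Q (because 300 is not a perfect cube, so h has no rational root, and a monic cubic with no rational root is irreducible), g is also irreducible (irreducibility is preserved under the substitution x → x + 11). Hence m_α(x) = x^3 + 33x^2 + 363x + 1031.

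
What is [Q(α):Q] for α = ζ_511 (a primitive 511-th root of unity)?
[Q(α):Q] = 432

The minimal polynomial of ζ_511 over Q is the 511-th cyclotomic polynomial Φ_511(x), which is irreducible over Q and has degree φ(511) = 432. Hence [Q(α):Q] = φ(511) = 432.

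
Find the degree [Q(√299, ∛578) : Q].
[Q(√299, ∛578) : Q] = 6

Let L = Q(√299, ∛578). Since Q(√299) ⊂ L and [Q(√299):Q] = 2, the tower law gives 2 | [L:Q]. Likewise Q(∛578) ⊂ L with [Q(∛578):Q] = 3 (because 578 is not a perfect cube), so 3 | [L:Q]. As gcd(2,3) = 1, [L:Q] is divisible by 6. Conversely L is generated over Q by √299 and ∛578, so [L:Q] ≤ 2·3 = 6. Therefore [Q(√299, ∛578) : Q] = 6.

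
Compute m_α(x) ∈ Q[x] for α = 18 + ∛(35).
m_α(x) = x^3 - 54x^2 + 972x - 5867

Set β = α - 18 = ∛(35), so β^3 = 35. Then (α - 18)^3 - 35 = 0, i.e. α is a root of g(x) = (x - 18)^3 - 35 = x^3 - 54x^2 + 972x - 5867. Since g(x) = h(x - 18) where h(x) = x^3 - 35, and h is irreducible over Q (because 35 is not a perfect cube, so h has no rational root, and a monic cubic with no rational root is irreducible), g is also irreducible (irreducibility is preserved under the substitution x → x - 18). Hence m_α(x) = x^3 - 54x^2 + 972x - 5867.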